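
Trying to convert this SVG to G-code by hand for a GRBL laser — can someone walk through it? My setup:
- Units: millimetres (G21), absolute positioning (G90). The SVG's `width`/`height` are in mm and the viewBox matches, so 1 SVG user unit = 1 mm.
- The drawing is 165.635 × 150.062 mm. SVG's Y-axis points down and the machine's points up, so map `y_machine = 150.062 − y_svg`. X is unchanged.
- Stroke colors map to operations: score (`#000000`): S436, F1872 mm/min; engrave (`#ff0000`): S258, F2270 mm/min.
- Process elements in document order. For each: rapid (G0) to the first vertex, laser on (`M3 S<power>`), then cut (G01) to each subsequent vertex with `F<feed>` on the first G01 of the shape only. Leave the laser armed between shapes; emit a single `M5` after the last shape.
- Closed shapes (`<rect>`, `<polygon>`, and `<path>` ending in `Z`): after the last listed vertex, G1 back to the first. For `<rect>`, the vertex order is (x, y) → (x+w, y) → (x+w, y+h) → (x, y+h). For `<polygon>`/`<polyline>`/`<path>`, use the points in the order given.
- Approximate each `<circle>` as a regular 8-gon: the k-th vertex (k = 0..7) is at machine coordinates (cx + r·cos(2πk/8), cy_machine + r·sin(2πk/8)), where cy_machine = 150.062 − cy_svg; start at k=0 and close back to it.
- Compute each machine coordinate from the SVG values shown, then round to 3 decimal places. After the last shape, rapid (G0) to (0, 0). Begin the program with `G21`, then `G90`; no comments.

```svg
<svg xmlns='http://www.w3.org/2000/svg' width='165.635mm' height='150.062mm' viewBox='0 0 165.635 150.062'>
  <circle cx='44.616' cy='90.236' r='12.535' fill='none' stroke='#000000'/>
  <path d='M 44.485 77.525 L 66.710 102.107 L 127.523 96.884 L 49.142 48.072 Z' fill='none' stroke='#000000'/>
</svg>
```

G21
G90
G0 X57.151 Y59.826
M3 S436
G01 X53.480 Y68.690 F1872
G01 X44.616 Y72.361
G01 X35.752 Y68.690
G01 X32.081 Y59.826
G01 X35.752 Y50.962
G01 X44.616 Y47.291
G01 X53.480 Y50.962
G01 X57.151 Y59.826
G0 X44.485 Y72.537
M3 S436
G01 X66.710 Y47.955 F1872
G01 X127.523 Y53.178
G01 X49.142 Y101.990
G01 X44.485 Y72.537
M5
G0 X0.000 Y0.000

viewBox `0 0 165.635 150.062` with mm width/height → 1 unit = 1 mm. Flip: y_m = 150.062 − y_svg.

**Shape 1** — `<circle>` circle, stroke `#000000` → score (S436, F1872). Machine vertices: (57.151,59.826) → (53.480,68.690) → (44.616,72.361) → (35.752,68.690) → (32.081,59.826) → (35.752,50.962) → (44.616,47.291) → (53.480,50.962) → (57.151,59.826). Closed: final G1 returns to the first vertex.

**Shape 2** — `<path>` closed polygon, stroke `#000000` → score (S436, F1872). Machine vertices: (44.485,72.537) → (66.710,47.955) → (127.523,53.178) → (49.142,101.990) → (44.485,72.537). Closed: final G1 returns to the first vertex.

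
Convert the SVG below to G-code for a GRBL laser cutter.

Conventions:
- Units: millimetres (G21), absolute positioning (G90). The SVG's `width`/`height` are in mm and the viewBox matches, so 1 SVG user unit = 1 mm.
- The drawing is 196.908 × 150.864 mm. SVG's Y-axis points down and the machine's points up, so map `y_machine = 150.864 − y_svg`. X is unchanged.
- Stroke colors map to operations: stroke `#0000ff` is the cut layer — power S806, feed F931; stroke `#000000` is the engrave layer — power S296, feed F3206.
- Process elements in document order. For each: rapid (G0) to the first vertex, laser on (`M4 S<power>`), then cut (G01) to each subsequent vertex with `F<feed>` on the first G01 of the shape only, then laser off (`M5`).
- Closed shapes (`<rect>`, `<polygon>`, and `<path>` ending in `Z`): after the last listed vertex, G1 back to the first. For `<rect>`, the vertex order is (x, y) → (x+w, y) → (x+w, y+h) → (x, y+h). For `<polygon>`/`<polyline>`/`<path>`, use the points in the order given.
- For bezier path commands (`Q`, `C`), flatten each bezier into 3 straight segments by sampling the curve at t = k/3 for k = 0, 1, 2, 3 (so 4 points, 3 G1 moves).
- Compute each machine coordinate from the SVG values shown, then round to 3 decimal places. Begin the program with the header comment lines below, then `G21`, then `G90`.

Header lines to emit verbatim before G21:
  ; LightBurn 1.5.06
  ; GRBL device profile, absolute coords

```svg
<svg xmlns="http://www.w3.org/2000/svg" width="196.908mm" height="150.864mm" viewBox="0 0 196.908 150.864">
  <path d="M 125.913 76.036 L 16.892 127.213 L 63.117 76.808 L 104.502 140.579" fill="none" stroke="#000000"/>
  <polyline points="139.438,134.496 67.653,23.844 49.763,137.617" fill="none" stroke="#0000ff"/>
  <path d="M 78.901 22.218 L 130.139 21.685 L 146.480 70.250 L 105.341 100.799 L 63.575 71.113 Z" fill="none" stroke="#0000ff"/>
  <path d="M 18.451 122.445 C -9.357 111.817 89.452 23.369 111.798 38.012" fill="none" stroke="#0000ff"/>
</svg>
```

; LightBurn 1.5.06
; GRBL device profile, absolute coords
G21
G90
G0 X125.913 Y74.828
M4 S296
G01 X16.892 Y23.651 F3206
G01 X63.117 Y74.056
G01 X104.502 Y10.285
M5
G0 X139.438 Y16.368
M4 S806
G01 X67.653 Y127.020 F931
G01 X49.763 Y13.247
M5
G0 X78.901 Y128.646
M4 S806
G01 X130.139 Y129.179 F931
G01 X146.480 Y80.614
G01 X105.341 Y50.065
G01 X63.575 Y79.751
G01 X78.901 Y128.646
M5
G0 X18.451 Y28.419
M4 S806
G01 X25.327 Y58.287 F931
G01 X71.486 Y99.832
G01 X111.798 Y112.852
M5

viewBox `0 0 196.908 150.864` with mm width/height → 1 unit = 1 mm. Flip: y_m = 150.864 − y_svg.

**Shape 1** — `<path>` open polyline, stroke `#000000` → engrave (S296, F3206). Machine vertices: (125.913,74.828) → (16.892,23.651) → (63.117,74.056) → (104.502,10.285). Open path.

**Shape 2** — `<polyline>` open polyline, stroke `#0000ff` → cut (S806, F931). Machine vertices: (139.438,16.368) → (67.653,127.020) → (49.763,13.247). Open path.

**Shape 3** — `<path>` regular polygon, stroke `#0000ff` → cut (S806, F931). Machine vertices: (78.901,128.646) → (130.139,129.179) → (146.480,80.614) → (105.341,50.065) → (63.575,79.751) → (78.901,128.646). Closed: final G1 returns to the first vertex.

**Shape 4** — `<path>` cubic bezier, stroke `#0000ff` → cut (S806, F931). Control points (SVG): P0=(18.451,122.445), P1=(-9.357,111.817), P2=(89.452,23.369), P3=(111.798,38.012); sampled at t=k/3. Machine vertices: (18.451,28.419) → (25.327,58.287) → (71.486,99.832) → (111.798,112.852). Open path.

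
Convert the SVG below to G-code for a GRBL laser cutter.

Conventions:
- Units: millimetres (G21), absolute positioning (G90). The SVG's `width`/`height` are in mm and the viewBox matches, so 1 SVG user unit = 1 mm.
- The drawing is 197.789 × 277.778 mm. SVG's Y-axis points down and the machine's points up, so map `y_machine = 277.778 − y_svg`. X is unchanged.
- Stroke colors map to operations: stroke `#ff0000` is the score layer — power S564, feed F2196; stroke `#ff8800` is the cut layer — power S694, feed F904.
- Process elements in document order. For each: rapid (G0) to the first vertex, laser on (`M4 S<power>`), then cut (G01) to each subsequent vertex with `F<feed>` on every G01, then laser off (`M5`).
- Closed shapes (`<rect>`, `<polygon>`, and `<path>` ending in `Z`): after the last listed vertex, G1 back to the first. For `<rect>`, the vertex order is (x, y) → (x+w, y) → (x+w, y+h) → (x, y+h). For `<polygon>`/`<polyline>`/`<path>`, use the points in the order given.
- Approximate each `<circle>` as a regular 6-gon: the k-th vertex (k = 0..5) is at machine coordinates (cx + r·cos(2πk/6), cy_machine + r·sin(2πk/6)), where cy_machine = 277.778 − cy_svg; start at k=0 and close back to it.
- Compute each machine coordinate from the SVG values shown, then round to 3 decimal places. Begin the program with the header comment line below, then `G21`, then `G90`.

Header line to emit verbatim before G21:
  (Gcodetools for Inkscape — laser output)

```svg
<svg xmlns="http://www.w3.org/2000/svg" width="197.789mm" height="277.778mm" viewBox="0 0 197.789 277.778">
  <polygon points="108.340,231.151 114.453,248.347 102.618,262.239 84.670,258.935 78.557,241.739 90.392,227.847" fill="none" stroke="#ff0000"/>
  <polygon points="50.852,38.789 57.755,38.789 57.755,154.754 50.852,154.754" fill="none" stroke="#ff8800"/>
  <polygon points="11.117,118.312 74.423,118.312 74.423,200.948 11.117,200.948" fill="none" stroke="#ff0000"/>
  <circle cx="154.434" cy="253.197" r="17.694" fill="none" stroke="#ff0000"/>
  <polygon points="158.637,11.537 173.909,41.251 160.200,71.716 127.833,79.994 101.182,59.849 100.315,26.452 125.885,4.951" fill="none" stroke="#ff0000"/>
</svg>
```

viewBox `0 0 197.789 277.778` with mm width/height → 1 unit = 1 mm. Flip: y_m = 277.778 − y_svg.

**Shape 1** — `<polygon>` regular polygon, stroke `#ff0000` → score (S564, F2196). Machine vertices: (108.340,46.627) → (114.453,29.431) → (102.618,15.539) → (84.670,18.843) → (78.557,36.039) → (90.392,49.931) → (108.340,46.627). Closed: final G1 returns to the first vertex.

**Shape 2** — `<polygon>` rectangle, stroke `#ff8800` → cut (S694, F904). Machine vertices: (50.852,238.989) → (57.755,238.989) → (57.755,123.024) → (50.852,123.024) → (50.852,238.989). Closed: final G1 returns to the first vertex.

**Shape 3** — `<polygon>` rectangle, stroke `#ff0000` → score (S564, F2196). Machine vertices: (11.117,159.466) → (74.423,159.466) → (74.423,76.830) → (11.117,76.830) → (11.117,159.466). Closed: final G1 returns to the first vertex.

**Shape 4** — `<circle>` circle, stroke `#ff0000` → score (S564, F2196). Machine vertices: (172.128,24.581) → (163.281,39.904) → (145.587,39.904) → (136.740,24.581) → (145.587,9.258) → (163.281,9.258) → (172.128,24.581). Closed: final G1 returns to the first vertex.

**Shape 5** — `<polygon>` regular polygon, stroke `#ff0000` → score (S564, F2196). Machine vertices: (158.637,266.241) → (173.909,236.527) → (160.200,206.062) → (127.833,197.784) → (101.182,217.929) → (100.315,251.326) → (125.885,272.827) → (158.637,266.241). Closed: final G1 returns to the first vertex.

(Gcodetools for Inkscape — laser output)
G21
G90
G0 X108.340 Y46.627
M4 S564
G01 X114.453 Y29.431 F2196
G01 X102.618 Y15.539 F2196
G01 X84.670 Y18.843 F2196
G01 X78.557 Y36.039 F2196
G01 X90.392 Y49.931 F2196
G01 X108.340 Y46.627 F2196
M5
G0 X50.852 Y238.989
M4 S694
G01 X57.755 Y238.989 F904
G01 X57.755 Y123.024 F904
G01 X50.852 Y123.024 F904
G01 X50.852 Y238.989 F904
M5
G0 X11.117 Y159.466
M4 S564
G01 X74.423 Y159.466 F2196
G01 X74.423 Y76.830 F2196
G01 X11.117 Y76.830 F2196
G01 X11.117 Y159.466 F2196
M5
G0 X172.128 Y24.581
M4 S564
G01 X163.281 Y39.904 F2196
G01 X145.587 Y39.904 F2196
G01 X136.740 Y24.581 F2196
G01 X145.587 Y9.258 F2196
G01 X163.281 Y9.258 F2196
G01 X172.128 Y24.581 F2196
M5
G0 X158.637 Y266.241
M4 S564
G01 X173.909 Y236.527 F2196
G01 X160.200 Y206.062 F2196
G01 X127.833 Y197.784 F2196
G01 X101.182 Y217.929 F2196
G01 X100.315 Y251.326 F2196
G01 X125.885 Y272.827 F2196
G01 X158.637 Y266.241 F2196
M5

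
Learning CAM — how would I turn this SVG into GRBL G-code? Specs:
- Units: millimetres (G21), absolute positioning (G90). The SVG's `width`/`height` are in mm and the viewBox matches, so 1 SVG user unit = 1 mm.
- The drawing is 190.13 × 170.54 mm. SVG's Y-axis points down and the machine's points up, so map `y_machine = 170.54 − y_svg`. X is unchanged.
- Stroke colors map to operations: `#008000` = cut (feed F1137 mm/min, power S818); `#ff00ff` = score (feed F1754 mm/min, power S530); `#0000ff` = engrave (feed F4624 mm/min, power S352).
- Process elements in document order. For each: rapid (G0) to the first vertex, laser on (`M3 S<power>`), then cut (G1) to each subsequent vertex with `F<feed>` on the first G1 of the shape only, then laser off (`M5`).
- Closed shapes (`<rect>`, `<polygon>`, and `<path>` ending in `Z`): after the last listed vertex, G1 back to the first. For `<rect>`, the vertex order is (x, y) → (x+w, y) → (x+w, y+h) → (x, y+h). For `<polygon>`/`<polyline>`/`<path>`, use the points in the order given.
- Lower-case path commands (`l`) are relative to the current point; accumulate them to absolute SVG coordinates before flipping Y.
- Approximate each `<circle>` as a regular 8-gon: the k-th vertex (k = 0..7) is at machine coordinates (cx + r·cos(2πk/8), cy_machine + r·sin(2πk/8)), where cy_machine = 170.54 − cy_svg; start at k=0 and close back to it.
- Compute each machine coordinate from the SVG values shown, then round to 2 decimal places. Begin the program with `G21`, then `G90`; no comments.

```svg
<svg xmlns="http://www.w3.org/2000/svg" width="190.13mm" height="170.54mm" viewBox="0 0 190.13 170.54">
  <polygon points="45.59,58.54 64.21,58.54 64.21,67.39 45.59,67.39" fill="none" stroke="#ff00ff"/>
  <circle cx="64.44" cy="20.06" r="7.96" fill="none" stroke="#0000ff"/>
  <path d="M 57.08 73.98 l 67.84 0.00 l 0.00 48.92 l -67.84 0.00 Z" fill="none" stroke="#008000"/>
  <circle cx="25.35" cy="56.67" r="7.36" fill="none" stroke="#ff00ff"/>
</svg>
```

viewBox `0 0 190.13 170.54` with mm width/height → 1 unit = 1 mm. Flip: y_m = 170.54 − y_svg.

**Shape 1** — `<polygon>` rectangle, stroke `#ff00ff` → score (S530, F1754). Machine vertices: (45.59,112.00) → (64.21,112.00) → (64.21,103.15) → (45.59,103.15) → (45.59,112.00). Closed: final G1 returns to the first vertex.

**Shape 2** — `<circle>` circle, stroke `#0000ff` → engrave (S352, F4624). Machine vertices: (72.40,150.48) → (70.07,156.11) → (64.44,158.44) → (58.81,156.11) → (56.48,150.48) → (58.81,144.85) → (64.44,142.52) → (70.07,144.85) → (72.40,150.48). Closed: final G1 returns to the first vertex.

**Shape 3** — `<path>` rectangle, stroke `#008000` → cut (S818, F1137). Machine vertices: (57.08,96.56) → (124.92,96.56) → (124.92,47.64) → (57.08,47.64) → (57.08,96.56). Closed: final G1 returns to the first vertex.

**Shape 4** — `<circle>` circle, stroke `#ff00ff` → score (S530, F1754). Machine vertices: (32.71,113.87) → (30.55,119.07) → (25.35,121.23) → (20.15,119.07) → (17.99,113.87) → (20.15,108.67) → (25.35,106.51) → (30.55,108.67) → (32.71,113.87). Closed: final G1 returns to the first vertex.

G21
G90
G0 X45.59 Y112.00
M3 S530
G1 X64.21 Y112.00 F1754
G1 X64.21 Y103.15
G1 X45.59 Y103.15
G1 X45.59 Y112.00
M5
G0 X72.40 Y150.48
M3 S352
G1 X70.07 Y156.11 F4624
G1 X64.44 Y158.44
G1 X58.81 Y156.11
G1 X56.48 Y150.48
G1 X58.81 Y144.85
G1 X64.44 Y142.52
G1 X70.07 Y144.85
G1 X72.40 Y150.48
M5
G0 X57.08 Y96.56
M3 S818
G1 X124.92 Y96.56 F1137
G1 X124.92 Y47.64
G1 X57.08 Y47.64
G1 X57.08 Y96.56
M5
G0 X32.71 Y113.87
M3 S530
G1 X30.55 Y119.07 F1754
G1 X25.35 Y121.23
G1 X20.15 Y119.07
G1 X17.99 Y113.87
G1 X20.15 Y108.67
G1 X25.35 Y106.51
G1 X30.55 Y108.67
G1 X32.71 Y113.87
M5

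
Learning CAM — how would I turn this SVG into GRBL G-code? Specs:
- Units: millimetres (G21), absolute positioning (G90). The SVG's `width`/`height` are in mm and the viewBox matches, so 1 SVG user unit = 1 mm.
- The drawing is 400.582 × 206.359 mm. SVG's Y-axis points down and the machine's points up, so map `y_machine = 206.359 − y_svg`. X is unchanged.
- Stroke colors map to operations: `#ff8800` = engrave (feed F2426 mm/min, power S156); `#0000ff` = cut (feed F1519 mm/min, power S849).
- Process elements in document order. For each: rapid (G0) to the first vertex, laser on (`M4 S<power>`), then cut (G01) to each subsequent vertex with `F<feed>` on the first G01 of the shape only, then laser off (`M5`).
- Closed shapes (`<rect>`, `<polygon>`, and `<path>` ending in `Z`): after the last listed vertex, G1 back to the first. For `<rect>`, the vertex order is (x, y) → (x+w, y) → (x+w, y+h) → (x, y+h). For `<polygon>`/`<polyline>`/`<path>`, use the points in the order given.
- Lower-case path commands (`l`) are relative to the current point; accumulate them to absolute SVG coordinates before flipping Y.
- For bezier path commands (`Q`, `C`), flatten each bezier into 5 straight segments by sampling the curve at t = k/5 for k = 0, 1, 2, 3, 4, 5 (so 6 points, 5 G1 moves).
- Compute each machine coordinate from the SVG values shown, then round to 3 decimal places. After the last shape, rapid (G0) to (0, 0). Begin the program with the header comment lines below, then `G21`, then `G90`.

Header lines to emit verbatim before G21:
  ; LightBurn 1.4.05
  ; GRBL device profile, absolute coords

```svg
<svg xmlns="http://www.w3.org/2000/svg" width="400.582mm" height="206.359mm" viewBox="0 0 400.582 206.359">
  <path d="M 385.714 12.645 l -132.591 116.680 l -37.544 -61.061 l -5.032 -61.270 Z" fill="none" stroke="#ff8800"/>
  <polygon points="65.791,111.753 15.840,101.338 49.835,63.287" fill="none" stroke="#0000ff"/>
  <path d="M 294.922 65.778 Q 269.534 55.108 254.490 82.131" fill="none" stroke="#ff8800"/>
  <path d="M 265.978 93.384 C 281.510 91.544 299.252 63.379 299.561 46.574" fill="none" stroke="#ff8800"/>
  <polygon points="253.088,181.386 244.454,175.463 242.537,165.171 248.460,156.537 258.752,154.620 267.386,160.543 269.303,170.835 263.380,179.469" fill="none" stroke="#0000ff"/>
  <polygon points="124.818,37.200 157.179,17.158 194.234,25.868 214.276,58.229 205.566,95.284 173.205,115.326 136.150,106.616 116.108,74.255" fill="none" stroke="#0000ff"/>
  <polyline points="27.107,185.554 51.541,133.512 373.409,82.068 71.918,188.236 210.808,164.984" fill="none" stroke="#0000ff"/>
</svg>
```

; LightBurn 1.4.05
; GRBL device profile, absolute coords
G21
G90
G0 X385.714 Y193.714
M4 S156
G01 X253.123 Y77.034 F2426
G01 X215.579 Y138.095
G01 X210.547 Y199.365
G01 X385.714 Y193.714
M5
G0 X65.791 Y94.606
M4 S849
G01 X15.840 Y105.021 F1519
G01 X49.835 Y143.072
G01 X65.791 Y94.606
M5
G0 X294.922 Y140.581
M4 S156
G01 X285.181 Y143.341 F2426
G01 X276.267 Y143.086
G01 X268.180 Y139.816
G01 X260.921 Y133.529
G01 X254.490 Y124.228
M5
G0 X265.978 Y112.975
M4 S156
G01 X275.405 Y116.937 F2426
G01 X284.420 Y125.407
G01 X292.080 Y136.578
G01 X297.441 Y148.640
G01 X299.561 Y159.785
M5
G0 X253.088 Y24.973
M4 S849
G01 X244.454 Y30.896 F1519
G01 X242.537 Y41.188
G01 X248.460 Y49.822
G01 X258.752 Y51.739
G01 X267.386 Y45.816
G01 X269.303 Y35.524
G01 X263.380 Y26.890
G01 X253.088 Y24.973
M5
G0 X124.818 Y169.159
M4 S849
G01 X157.179 Y189.201 F1519
G01 X194.234 Y180.491
G01 X214.276 Y148.130
G01 X205.566 Y111.075
G01 X173.205 Y91.033
G01 X136.150 Y99.743
G01 X116.108 Y132.104
G01 X124.818 Y169.159
M5
G0 X27.107 Y20.805
M4 S849
G01 X51.541 Y72.847 F1519
G01 X373.409 Y124.291
G01 X71.918 Y18.123
G01 X210.808 Y41.375
M5
G0 X0.000 Y0.000

1 u = 1 mm; y_m = 206.359 − y.

[1] `<path>` closed polygon, #ff8800→engrave S156 F2426: (385.714,193.714) → (253.123,77.034) → (215.579,138.095) → (210.547,199.365) → (385.714,193.714) (closed)

[2] `<polygon>` regular polygon, #0000ff→cut S849 F1519: (65.791,94.606) → (15.840,105.021) → (49.835,143.072) → (65.791,94.606) (closed)

[3] `<path>` quadratic bezier, #ff8800→engrave S156 F2426: (294.922,140.581) → (285.181,143.341) → (276.267,143.086) → (268.180,139.816) → (260.921,133.529) → (254.490,124.228)

[4] `<path>` cubic bezier, #ff8800→engrave S156 F2426: (265.978,112.975) → (275.405,116.937) → (284.420,125.407) → (292.080,136.578) → (297.441,148.640) → (299.561,159.785)

[5] `<polygon>` regular polygon, #0000ff→cut S849 F1519: (253.088,24.973) → (244.454,30.896) → (242.537,41.188) → (248.460,49.822) → (258.752,51.739) → (267.386,45.816) → (269.303,35.524) → (263.380,26.890) → (253.088,24.973) (closed)

[6] `<polygon>` regular polygon, #0000ff→cut S849 F1519: (124.818,169.159) → (157.179,189.201) → (194.234,180.491) → (214.276,148.130) → (205.566,111.075) → (173.205,91.033) → (136.150,99.743) → (116.108,132.104) → (124.818,169.159) (closed)

[7] `<polyline>` open polyline, #0000ff→cut S849 F1519: (27.107,20.805) → (51.541,72.847) → (373.409,124.291) → (71.918,18.123) → (210.808,41.375)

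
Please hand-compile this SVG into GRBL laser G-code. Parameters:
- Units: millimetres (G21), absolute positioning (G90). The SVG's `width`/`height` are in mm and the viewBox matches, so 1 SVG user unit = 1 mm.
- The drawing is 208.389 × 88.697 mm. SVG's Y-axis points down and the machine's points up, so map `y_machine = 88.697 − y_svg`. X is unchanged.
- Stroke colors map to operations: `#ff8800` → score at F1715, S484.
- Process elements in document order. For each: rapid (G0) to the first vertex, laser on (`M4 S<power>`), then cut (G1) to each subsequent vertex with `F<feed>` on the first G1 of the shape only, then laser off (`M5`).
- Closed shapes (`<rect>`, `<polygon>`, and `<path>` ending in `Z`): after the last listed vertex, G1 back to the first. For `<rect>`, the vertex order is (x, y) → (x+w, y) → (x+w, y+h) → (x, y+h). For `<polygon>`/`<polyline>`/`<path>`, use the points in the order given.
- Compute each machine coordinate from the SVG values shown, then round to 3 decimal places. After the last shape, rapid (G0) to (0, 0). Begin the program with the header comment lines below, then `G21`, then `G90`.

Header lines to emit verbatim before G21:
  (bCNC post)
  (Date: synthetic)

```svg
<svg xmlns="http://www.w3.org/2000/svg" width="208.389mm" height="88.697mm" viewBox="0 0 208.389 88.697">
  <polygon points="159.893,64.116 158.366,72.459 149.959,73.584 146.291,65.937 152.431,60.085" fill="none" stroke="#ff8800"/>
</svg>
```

1 u = 1 mm; y_m = 88.697 − y.

[1] `<polygon>` regular polygon, #ff8800→score S484 F1715: (159.893,24.581) → (158.366,16.238) → (149.959,15.113) → (146.291,22.760) → (152.431,28.612) → (159.893,24.581) (closed)

(bCNC post)
(Date: synthetic)
G21
G90
G0 X159.893 Y24.581
M4 S484
G1 X158.366 Y16.238 F1715
G1 X149.959 Y15.113
G1 X146.291 Y22.760
G1 X152.431 Y28.612
G1 X159.893 Y24.581
M5
G0 X0.000 Y0.000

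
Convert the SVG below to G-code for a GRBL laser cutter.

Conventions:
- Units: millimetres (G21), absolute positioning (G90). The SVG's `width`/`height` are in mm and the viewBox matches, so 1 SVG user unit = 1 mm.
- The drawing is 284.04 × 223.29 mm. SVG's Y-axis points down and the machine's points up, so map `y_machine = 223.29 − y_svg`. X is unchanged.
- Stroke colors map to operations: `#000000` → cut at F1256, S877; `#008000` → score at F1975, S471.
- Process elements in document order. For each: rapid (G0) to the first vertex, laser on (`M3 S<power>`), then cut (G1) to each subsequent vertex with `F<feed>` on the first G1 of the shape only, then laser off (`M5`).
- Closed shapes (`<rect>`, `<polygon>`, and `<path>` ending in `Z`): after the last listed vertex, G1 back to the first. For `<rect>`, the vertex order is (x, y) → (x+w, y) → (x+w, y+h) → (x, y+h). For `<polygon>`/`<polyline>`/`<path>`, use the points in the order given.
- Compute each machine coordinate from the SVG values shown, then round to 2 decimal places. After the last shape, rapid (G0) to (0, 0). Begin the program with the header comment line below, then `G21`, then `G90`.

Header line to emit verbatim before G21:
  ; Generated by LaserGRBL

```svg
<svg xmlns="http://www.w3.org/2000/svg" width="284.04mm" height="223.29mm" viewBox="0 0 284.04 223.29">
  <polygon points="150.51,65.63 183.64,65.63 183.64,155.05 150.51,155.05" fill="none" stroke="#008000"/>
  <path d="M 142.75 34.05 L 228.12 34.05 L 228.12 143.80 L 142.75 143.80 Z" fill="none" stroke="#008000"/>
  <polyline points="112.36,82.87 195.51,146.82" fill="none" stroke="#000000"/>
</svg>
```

; Generated by LaserGRBL
G21
G90
G0 X150.51 Y157.66
M3 S471
G1 X183.64 Y157.66 F1975
G1 X183.64 Y68.24
G1 X150.51 Y68.24
G1 X150.51 Y157.66
M5
G0 X142.75 Y189.24
M3 S471
G1 X228.12 Y189.24 F1975
G1 X228.12 Y79.49
G1 X142.75 Y79.49
G1 X142.75 Y189.24
M5
G0 X112.36 Y140.42
M3 S877
G1 X195.51 Y76.47 F1256
M5
G0 X0.00 Y0.00

1 u = 1 mm; y_m = 223.29 − y.

[1] `<polygon>` rectangle, #008000→score S471 F1975: (150.51,157.66) → (183.64,157.66) → (183.64,68.24) → (150.51,68.24) → (150.51,157.66) (closed)

[2] `<path>` rectangle, #008000→score S471 F1975: (142.75,189.24) → (228.12,189.24) → (228.12,79.49) → (142.75,79.49) → (142.75,189.24) (closed)

[3] `<polyline>` line segment, #000000→cut S877 F1256: (112.36,140.42) → (195.51,76.47)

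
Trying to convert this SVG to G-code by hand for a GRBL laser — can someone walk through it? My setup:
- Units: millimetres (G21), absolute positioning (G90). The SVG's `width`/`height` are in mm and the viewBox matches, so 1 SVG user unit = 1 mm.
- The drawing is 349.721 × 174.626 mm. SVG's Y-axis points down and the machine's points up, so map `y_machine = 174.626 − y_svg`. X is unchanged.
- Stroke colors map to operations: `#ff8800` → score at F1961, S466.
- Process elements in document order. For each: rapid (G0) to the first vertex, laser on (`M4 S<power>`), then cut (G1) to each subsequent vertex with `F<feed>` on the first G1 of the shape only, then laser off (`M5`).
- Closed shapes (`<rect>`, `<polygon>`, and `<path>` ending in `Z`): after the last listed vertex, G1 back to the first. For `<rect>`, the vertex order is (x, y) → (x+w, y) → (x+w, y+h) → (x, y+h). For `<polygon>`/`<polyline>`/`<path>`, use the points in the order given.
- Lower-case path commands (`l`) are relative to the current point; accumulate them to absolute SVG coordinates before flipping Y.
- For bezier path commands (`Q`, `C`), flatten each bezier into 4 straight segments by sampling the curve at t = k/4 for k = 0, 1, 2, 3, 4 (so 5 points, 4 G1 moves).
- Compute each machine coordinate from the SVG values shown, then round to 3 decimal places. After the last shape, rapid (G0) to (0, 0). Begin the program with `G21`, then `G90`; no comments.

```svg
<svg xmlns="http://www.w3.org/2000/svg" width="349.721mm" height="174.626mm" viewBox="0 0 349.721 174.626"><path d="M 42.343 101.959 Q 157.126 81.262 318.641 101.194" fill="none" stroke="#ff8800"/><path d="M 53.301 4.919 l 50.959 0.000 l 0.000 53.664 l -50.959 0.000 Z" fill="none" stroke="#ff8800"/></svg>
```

Since the viewBox matches the mm dimensions, user units are millimetres directly. The only transform is the Y-flip y_m = 174.626 − y_svg.

Shape 1 is a quadratic bezier drawn with `<path>`. Its stroke #ff8800 means score at S466, F1961. After flipping Y the toolpath is (42.343,72.667) → (102.655,80.476) → (168.809,83.207) → (240.804,80.859) → (318.641,73.432).

Shape 2 is a rectangle drawn with `<path>`. Its stroke #ff8800 means score at S466, F1961. After flipping Y the toolpath is (53.301,169.707) → (104.260,169.707) → (104.260,116.043) → (53.301,116.043) → (53.301,169.707), returning to the start.

G21
G90
G0 X42.343 Y72.667
M4 S466
G1 X102.655 Y80.476 F1961
G1 X168.809 Y83.207
G1 X240.804 Y80.859
G1 X318.641 Y73.432
M5
G0 X53.301 Y169.707
M4 S466
G1 X104.260 Y169.707 F1961
G1 X104.260 Y116.043
G1 X53.301 Y116.043
G1 X53.301 Y169.707
M5
G0 X0.000 Y0.000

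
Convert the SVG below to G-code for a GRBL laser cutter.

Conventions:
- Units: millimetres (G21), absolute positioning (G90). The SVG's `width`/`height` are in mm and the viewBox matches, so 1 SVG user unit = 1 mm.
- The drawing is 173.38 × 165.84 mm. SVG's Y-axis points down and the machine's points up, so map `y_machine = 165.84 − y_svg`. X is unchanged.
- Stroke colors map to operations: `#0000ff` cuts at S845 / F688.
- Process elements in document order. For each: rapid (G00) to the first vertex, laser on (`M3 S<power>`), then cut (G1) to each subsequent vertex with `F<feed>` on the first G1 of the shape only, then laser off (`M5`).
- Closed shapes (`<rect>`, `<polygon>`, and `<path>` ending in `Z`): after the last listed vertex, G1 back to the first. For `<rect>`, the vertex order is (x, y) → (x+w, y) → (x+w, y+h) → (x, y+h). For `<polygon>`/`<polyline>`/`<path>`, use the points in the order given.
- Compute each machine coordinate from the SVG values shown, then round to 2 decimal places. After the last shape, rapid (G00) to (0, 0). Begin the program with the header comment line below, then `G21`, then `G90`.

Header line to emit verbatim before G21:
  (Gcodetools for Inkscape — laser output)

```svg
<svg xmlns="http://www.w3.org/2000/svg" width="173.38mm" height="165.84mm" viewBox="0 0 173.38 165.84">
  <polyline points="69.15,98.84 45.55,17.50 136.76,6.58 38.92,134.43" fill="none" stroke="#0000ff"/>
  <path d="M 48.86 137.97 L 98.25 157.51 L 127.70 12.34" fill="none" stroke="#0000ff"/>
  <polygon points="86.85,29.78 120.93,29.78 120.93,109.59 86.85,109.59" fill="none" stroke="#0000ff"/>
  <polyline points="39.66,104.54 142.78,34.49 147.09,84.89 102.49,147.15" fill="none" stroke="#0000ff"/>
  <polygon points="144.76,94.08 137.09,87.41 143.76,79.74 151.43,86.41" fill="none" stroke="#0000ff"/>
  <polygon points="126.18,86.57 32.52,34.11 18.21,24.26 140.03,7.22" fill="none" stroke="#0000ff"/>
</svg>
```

Since the viewBox matches the mm dimensions, user units are millimetres directly. The only transform is the Y-flip y_m = 165.84 − y_svg.

Shape 1 is a open polyline drawn with `<polyline>`. Its stroke #0000ff means cut at S845, F688. After flipping Y the toolpath is (69.15,67.00) → (45.55,148.34) → (136.76,159.26) → (38.92,31.41).

Shape 2 is a open polyline drawn with `<path>`. Its stroke #0000ff means cut at S845, F688. After flipping Y the toolpath is (48.86,27.87) → (98.25,8.33) → (127.70,153.50).

Shape 3 is a rectangle drawn with `<polygon>`. Its stroke #0000ff means cut at S845, F688. After flipping Y the toolpath is (86.85,136.06) → (120.93,136.06) → (120.93,56.25) → (86.85,56.25) → (86.85,136.06), returning to the start.

Shape 4 is a open polyline drawn with `<polyline>`. Its stroke #0000ff means cut at S845, F688. After flipping Y the toolpath is (39.66,61.30) → (142.78,131.35) → (147.09,80.95) → (102.49,18.69).

Shape 5 is a regular polygon drawn with `<polygon>`. Its stroke #0000ff means cut at S845, F688. After flipping Y the toolpath is (144.76,71.76) → (137.09,78.43) → (143.76,86.10) → (151.43,79.43) → (144.76,71.76), returning to the start.

Shape 6 is a closed polygon drawn with `<polygon>`. Its stroke #0000ff means cut at S845, F688. After flipping Y the toolpath is (126.18,79.27) → (32.52,131.73) → (18.21,141.58) → (140.03,158.62) → (126.18,79.27), returning to the start.

(Gcodetools for Inkscape — laser output)
G21
G90
G00 X69.15 Y67.00
M3 S845
G1 X45.55 Y148.34 F688
G1 X136.76 Y159.26
G1 X38.92 Y31.41
M5
G00 X48.86 Y27.87
M3 S845
G1 X98.25 Y8.33 F688
G1 X127.70 Y153.50
M5
G00 X86.85 Y136.06
M3 S845
G1 X120.93 Y136.06 F688
G1 X120.93 Y56.25
G1 X86.85 Y56.25
G1 X86.85 Y136.06
M5
G00 X39.66 Y61.30
M3 S845
G1 X142.78 Y131.35 F688
G1 X147.09 Y80.95
G1 X102.49 Y18.69
M5
G00 X144.76 Y71.76
M3 S845
G1 X137.09 Y78.43 F688
G1 X143.76 Y86.10
G1 X151.43 Y79.43
G1 X144.76 Y71.76
M5
G00 X126.18 Y79.27
M3 S845
G1 X32.52 Y131.73 F688
G1 X18.21 Y141.58
G1 X140.03 Y158.62
G1 X126.18 Y79.27
M5
G00 X0.00 Y0.00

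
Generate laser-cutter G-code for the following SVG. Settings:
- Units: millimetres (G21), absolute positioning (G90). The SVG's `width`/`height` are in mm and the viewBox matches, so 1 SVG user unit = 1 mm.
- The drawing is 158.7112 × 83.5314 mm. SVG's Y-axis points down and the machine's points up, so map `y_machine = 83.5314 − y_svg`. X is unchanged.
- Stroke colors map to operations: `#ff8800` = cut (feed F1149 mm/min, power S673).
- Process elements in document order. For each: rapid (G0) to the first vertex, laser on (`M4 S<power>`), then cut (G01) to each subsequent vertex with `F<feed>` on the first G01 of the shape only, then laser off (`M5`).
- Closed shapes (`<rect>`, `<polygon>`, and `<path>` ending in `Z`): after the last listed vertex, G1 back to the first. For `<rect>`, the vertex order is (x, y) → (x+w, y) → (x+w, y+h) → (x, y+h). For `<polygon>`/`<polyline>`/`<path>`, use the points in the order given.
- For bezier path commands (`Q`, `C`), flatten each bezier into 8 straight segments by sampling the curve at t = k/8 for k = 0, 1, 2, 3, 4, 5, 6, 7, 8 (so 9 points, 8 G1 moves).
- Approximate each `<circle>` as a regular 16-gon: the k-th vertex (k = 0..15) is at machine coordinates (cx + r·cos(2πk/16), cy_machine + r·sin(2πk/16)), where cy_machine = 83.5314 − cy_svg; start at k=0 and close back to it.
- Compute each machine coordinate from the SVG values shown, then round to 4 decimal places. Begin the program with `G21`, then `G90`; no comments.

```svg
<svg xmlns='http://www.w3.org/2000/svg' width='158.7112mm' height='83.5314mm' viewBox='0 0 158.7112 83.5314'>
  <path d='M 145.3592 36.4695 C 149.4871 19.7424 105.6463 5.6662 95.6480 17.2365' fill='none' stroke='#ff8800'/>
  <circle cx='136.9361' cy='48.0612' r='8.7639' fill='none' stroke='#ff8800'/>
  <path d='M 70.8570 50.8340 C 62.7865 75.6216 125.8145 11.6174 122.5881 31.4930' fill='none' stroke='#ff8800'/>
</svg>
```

1 u = 1 mm; y_m = 83.5314 − y.

[1] `<path>` cubic bezier, #ff8800→cut S673 F1149: (145.3592,47.0619) → (144.8184,53.1654) → (140.7393,58.7509) → (134.0806,63.5489) → (125.8009,67.2899) → (116.8591,69.7045) → (108.2139,70.5232) → (100.8239,69.4765) → (95.6480,66.2949)

[2] `<circle>` circle, #ff8800→cut S673 F1149: (145.7000,35.4702) → (145.0329,38.8240) → (143.1331,41.6672) → (140.2899,43.5670) → (136.9361,44.2341) → (133.5823,43.5670) → (130.7391,41.6672) → (128.8393,38.8240) → (128.1722,35.4702) → (128.8393,32.1164) → (130.7391,29.2732) → (133.5823,27.3734) → (136.9361,26.7063) → (140.2899,27.3734) → (143.1331,29.2732) → (145.0329,32.1164) → (145.7000,35.4702) (closed)

[3] `<path>` cubic bezier, #ff8800→cut S673 F1149: (70.8570,32.6974) → (70.8950,27.2269) → (75.9890,28.0572) → (84.5291,33.1647) → (94.9060,40.5259) → (105.5099,48.1174) → (114.7313,53.9156) → (120.9606,55.8971) → (122.5881,52.0384)

G21
G90
G0 X145.3592 Y47.0619
M4 S673
G01 X144.8184 Y53.1654 F1149
G01 X140.7393 Y58.7509
G01 X134.0806 Y63.5489
G01 X125.8009 Y67.2899
G01 X116.8591 Y69.7045
G01 X108.2139 Y70.5232
G01 X100.8239 Y69.4765
G01 X95.6480 Y66.2949
M5
G0 X145.7000 Y35.4702
M4 S673
G01 X145.0329 Y38.8240 F1149
G01 X143.1331 Y41.6672
G01 X140.2899 Y43.5670
G01 X136.9361 Y44.2341
G01 X133.5823 Y43.5670
G01 X130.7391 Y41.6672
G01 X128.8393 Y38.8240
G01 X128.1722 Y35.4702
G01 X128.8393 Y32.1164
G01 X130.7391 Y29.2732
G01 X133.5823 Y27.3734
G01 X136.9361 Y26.7063
G01 X140.2899 Y27.3734
G01 X143.1331 Y29.2732
G01 X145.0329 Y32.1164
G01 X145.7000 Y35.4702
M5
G0 X70.8570 Y32.6974
M4 S673
G01 X70.8950 Y27.2269 F1149
G01 X75.9890 Y28.0572
G01 X84.5291 Y33.1647
G01 X94.9060 Y40.5259
G01 X105.5099 Y48.1174
G01 X114.7313 Y53.9156
G01 X120.9606 Y55.8971
G01 X122.5881 Y52.0384
M5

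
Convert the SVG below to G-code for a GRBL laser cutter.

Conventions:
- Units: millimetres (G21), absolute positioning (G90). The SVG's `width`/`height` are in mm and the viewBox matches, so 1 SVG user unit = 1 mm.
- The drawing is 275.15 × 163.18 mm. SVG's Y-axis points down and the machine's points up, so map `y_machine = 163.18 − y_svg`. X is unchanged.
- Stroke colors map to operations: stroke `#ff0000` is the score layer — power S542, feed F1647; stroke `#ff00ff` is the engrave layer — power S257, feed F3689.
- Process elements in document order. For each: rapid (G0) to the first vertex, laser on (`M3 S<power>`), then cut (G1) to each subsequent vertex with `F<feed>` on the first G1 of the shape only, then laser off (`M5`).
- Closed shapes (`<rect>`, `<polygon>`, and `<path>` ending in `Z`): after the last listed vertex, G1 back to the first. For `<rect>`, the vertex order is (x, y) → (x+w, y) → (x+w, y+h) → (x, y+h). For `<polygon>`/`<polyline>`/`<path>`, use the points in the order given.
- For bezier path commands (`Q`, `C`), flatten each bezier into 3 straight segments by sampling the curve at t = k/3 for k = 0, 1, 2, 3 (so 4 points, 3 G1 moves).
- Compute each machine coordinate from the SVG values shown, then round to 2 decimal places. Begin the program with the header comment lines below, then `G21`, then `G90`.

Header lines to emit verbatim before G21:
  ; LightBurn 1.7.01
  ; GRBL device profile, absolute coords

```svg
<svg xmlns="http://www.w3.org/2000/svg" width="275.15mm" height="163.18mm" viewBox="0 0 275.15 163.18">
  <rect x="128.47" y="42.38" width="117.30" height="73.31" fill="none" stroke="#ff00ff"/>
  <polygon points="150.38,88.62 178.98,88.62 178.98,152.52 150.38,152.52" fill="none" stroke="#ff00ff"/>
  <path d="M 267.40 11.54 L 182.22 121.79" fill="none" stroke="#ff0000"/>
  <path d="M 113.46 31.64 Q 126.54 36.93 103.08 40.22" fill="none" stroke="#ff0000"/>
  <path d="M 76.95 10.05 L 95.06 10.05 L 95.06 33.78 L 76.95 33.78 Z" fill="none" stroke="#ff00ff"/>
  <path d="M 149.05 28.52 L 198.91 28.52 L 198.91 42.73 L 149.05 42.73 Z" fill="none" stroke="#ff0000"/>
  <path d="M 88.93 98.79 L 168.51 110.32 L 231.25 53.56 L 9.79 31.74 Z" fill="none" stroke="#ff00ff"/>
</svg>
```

Since the viewBox matches the mm dimensions, user units are millimetres directly. The only transform is the Y-flip y_m = 163.18 − y_svg.

Shape 1 is a rectangle drawn with `<rect>`. Its stroke #ff00ff means engrave at S257, F3689. After flipping Y the toolpath is (128.47,120.80) → (245.77,120.80) → (245.77,47.49) → (128.47,47.49) → (128.47,120.80), returning to the start.

Shape 2 is a rectangle drawn with `<polygon>`. Its stroke #ff00ff means engrave at S257, F3689. After flipping Y the toolpath is (150.38,74.56) → (178.98,74.56) → (178.98,10.66) → (150.38,10.66) → (150.38,74.56), returning to the start.

Shape 3 is a line segment drawn with `<path>`. Its stroke #ff0000 means score at S542, F1647. After flipping Y the toolpath is (267.40,151.64) → (182.22,41.39).

Shape 4 is a quadratic bezier drawn with `<path>`. Its stroke #ff0000 means score at S542, F1647. After flipping Y the toolpath is (113.46,131.54) → (118.12,128.24) → (114.66,125.38) → (103.08,122.96).

Shape 5 is a rectangle drawn with `<path>`. Its stroke #ff00ff means engrave at S257, F3689. After flipping Y the toolpath is (76.95,153.13) → (95.06,153.13) → (95.06,129.40) → (76.95,129.40) → (76.95,153.13), returning to the start.

Shape 6 is a rectangle drawn with `<path>`. Its stroke #ff0000 means score at S542, F1647. After flipping Y the toolpath is (149.05,134.66) → (198.91,134.66) → (198.91,120.45) → (149.05,120.45) → (149.05,134.66), returning to the start.

Shape 7 is a closed polygon drawn with `<path>`. Its stroke #ff00ff means engrave at S257, F3689. After flipping Y the toolpath is (88.93,64.39) → (168.51,52.86) → (231.25,109.62) → (9.79,131.44) → (88.93,64.39), returning to the start.

; LightBurn 1.7.01
; GRBL device profile, absolute coords
G21
G90
G0 X128.47 Y120.80
M3 S257
G1 X245.77 Y120.80 F3689
G1 X245.77 Y47.49
G1 X128.47 Y47.49
G1 X128.47 Y120.80
M5
G0 X150.38 Y74.56
M3 S257
G1 X178.98 Y74.56 F3689
G1 X178.98 Y10.66
G1 X150.38 Y10.66
G1 X150.38 Y74.56
M5
G0 X267.40 Y151.64
M3 S542
G1 X182.22 Y41.39 F1647
M5
G0 X113.46 Y131.54
M3 S542
G1 X118.12 Y128.24 F1647
G1 X114.66 Y125.38
G1 X103.08 Y122.96
M5
G0 X76.95 Y153.13
M3 S257
G1 X95.06 Y153.13 F3689
G1 X95.06 Y129.40
G1 X76.95 Y129.40
G1 X76.95 Y153.13
M5
G0 X149.05 Y134.66
M3 S542
G1 X198.91 Y134.66 F1647
G1 X198.91 Y120.45
G1 X149.05 Y120.45
G1 X149.05 Y134.66
M5
G0 X88.93 Y64.39
M3 S257
G1 X168.51 Y52.86 F3689
G1 X231.25 Y109.62
G1 X9.79 Y131.44
G1 X88.93 Y64.39
M5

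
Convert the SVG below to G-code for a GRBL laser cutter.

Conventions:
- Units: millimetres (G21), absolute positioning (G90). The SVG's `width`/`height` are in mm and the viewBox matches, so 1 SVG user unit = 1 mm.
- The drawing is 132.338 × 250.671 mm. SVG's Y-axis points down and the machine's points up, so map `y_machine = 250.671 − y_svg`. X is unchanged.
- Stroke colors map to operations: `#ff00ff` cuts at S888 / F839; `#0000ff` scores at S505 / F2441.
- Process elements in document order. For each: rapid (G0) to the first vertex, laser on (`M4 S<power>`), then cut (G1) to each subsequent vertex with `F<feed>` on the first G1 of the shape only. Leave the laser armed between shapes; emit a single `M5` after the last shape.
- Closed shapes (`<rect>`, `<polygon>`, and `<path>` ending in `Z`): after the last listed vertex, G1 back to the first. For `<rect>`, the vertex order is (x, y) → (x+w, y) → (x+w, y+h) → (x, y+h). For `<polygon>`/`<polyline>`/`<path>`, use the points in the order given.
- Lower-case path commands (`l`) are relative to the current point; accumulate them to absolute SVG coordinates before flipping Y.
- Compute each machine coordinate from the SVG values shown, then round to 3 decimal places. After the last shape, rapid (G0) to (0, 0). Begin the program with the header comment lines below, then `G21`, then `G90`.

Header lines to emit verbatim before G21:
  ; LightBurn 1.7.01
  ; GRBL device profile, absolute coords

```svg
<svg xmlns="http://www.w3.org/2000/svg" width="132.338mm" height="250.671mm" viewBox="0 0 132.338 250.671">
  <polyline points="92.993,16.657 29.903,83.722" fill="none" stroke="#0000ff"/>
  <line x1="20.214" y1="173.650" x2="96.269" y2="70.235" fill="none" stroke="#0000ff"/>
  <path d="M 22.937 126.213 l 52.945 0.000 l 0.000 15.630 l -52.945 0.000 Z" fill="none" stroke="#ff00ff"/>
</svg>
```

viewBox `0 0 132.338 250.671` with mm width/height → 1 unit = 1 mm. Flip: y_m = 250.671 − y_svg.

**Shape 1** — `<polyline>` line segment, stroke `#0000ff` → score (S505, F2441). Machine vertices: (92.993,234.014) → (29.903,166.949). Open path.

**Shape 2** — `<line>` line segment, stroke `#0000ff` → score (S505, F2441). Machine vertices: (20.214,77.021) → (96.269,180.436). Open path.

**Shape 3** — `<path>` rectangle, stroke `#ff00ff` → cut (S888, F839). Machine vertices: (22.937,124.458) → (75.882,124.458) → (75.882,108.828) → (22.937,108.828) → (22.937,124.458). Closed: final G1 returns to the first vertex.

; LightBurn 1.7.01
; GRBL device profile, absolute coords
G21
G90
G0 X92.993 Y234.014
M4 S505
G1 X29.903 Y166.949 F2441
G0 X20.214 Y77.021
M4 S505
G1 X96.269 Y180.436 F2441
G0 X22.937 Y124.458
M4 S888
G1 X75.882 Y124.458 F839
G1 X75.882 Y108.828
G1 X22.937 Y108.828
G1 X22.937 Y124.458
M5
G0 X0.000 Y0.000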